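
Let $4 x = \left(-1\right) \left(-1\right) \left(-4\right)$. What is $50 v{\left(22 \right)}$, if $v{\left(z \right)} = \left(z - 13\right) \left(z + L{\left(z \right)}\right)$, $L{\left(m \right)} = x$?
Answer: $9450$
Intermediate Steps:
$x = -1$ ($x = \frac{\left(-1\right) \left(-1\right) \left(-4\right)}{4} = \frac{1 \left(-4\right)}{4} = \frac{1}{4} \left(-4\right) = -1$)
$L{\left(m \right)} = -1$
$v{\left(z \right)} = \left(-1 + z\right) \left(-13 + z\right)$ ($v{\left(z \right)} = \left(z - 13\right) \left(z - 1\right) = \left(-13 + z\right) \left(-1 + z\right) = \left(-1 + z\right) \left(-13 + z\right)$)
$50 v{\left(22 \right)} = 50 \left(13 + 22^{2} - 308\right) = 50 \left(13 + 484 - 308\right) = 50 \cdot 189 = 9450$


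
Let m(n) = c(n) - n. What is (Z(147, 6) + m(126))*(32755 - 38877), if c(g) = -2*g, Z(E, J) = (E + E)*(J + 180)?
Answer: -332461332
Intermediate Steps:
Z(E, J) = 2*E*(180 + J) (Z(E, J) = (2*E)*(180 + J) = 2*E*(180 + J))
m(n) = -3*n (m(n) = -2*n - n = -3*n)
(Z(147, 6) + m(126))*(32755 - 38877) = (2*147*(180 + 6) - 3*126)*(32755 - 38877) = (2*147*186 - 378)*(-6122) = (54684 - 378)*(-6122) = 54306*(-6122) = -332461332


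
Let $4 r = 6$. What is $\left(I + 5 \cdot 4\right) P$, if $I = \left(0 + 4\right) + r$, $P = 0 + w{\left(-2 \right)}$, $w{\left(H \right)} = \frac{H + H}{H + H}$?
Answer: $\frac{51}{2} \approx 25.5$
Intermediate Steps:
$r = \frac{3}{2}$ ($r = \frac{1}{4} \cdot 6 = \frac{3}{2} \approx 1.5$)
$w{\left(H \right)} = 1$ ($w{\left(H \right)} = \frac{2 H}{2 H} = 2 H \frac{1}{2 H} = 1$)
$P = 1$ ($P = 0 + 1 = 1$)
$I = \frac{11}{2}$ ($I = \left(0 + 4\right) + \frac{3}{2} = 4 + \frac{3}{2} = \frac{11}{2} \approx 5.5$)
$\left(I + 5 \cdot 4\right) P = \left(\frac{11}{2} + 5 \cdot 4\right) 1 = \left(\frac{11}{2} + 20\right) 1 = \frac{51}{2} \cdot 1 = \frac{51}{2}$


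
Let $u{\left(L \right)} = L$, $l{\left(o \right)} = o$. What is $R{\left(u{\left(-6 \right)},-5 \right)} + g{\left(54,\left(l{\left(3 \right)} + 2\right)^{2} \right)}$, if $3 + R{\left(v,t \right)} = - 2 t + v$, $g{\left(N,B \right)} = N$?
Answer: $55$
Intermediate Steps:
$R{\left(v,t \right)} = -3 + v - 2 t$ ($R{\left(v,t \right)} = -3 - \left(- v + 2 t\right) = -3 + v - 2 t$)
$R{\left(u{\left(-6 \right)},-5 \right)} + g{\left(54,\left(l{\left(3 \right)} + 2\right)^{2} \right)} = \left(-3 - 6 - -10\right) + 54 = \left(-3 - 6 + 10\right) + 54 = 1 + 54 = 55$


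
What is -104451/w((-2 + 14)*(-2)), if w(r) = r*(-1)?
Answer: -34817/8 ≈ -4352.1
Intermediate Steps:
w(r) = -r
-104451/w((-2 + 14)*(-2)) = -104451*1/(2*(-2 + 14)) = -104451/((-12*(-2))) = -104451/((-1*(-24))) = -104451/24 = -104451*1/24 = -34817/8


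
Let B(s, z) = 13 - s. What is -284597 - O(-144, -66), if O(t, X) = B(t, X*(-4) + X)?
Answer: -284754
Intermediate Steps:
O(t, X) = 13 - t
-284597 - O(-144, -66) = -284597 - (13 - 1*(-144)) = -284597 - (13 + 144) = -284597 - 1*157 = -284597 - 157 = -284754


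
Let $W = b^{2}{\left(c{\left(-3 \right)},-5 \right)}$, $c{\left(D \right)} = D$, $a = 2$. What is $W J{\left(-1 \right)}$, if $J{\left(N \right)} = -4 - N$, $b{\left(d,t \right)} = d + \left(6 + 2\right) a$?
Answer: $-507$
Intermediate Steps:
$b{\left(d,t \right)} = 16 + d$ ($b{\left(d,t \right)} = d + \left(6 + 2\right) 2 = d + 8 \cdot 2 = d + 16 = 16 + d$)
$W = 169$ ($W = \left(16 - 3\right)^{2} = 13^{2} = 169$)
$W J{\left(-1 \right)} = 169 \left(-4 - -1\right) = 169 \left(-4 + 1\right) = 169 \left(-3\right) = -507$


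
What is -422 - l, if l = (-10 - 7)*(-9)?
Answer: -575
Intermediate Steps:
l = 153 (l = -17*(-9) = 153)
-422 - l = -422 - 1*153 = -422 - 153 = -575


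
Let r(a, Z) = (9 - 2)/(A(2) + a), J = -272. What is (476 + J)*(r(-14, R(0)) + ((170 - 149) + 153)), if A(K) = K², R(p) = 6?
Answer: 176766/5 ≈ 35353.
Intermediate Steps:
r(a, Z) = 7/(4 + a) (r(a, Z) = (9 - 2)/(2² + a) = 7/(4 + a))
(476 + J)*(r(-14, R(0)) + ((170 - 149) + 153)) = (476 - 272)*(7/(4 - 14) + ((170 - 149) + 153)) = 204*(7/(-10) + (21 + 153)) = 204*(7*(-⅒) + 174) = 204*(-7/10 + 174) = 204*(1733/10) = 176766/5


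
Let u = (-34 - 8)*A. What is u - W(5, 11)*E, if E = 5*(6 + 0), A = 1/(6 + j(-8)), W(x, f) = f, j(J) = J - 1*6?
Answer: -1299/4 ≈ -324.75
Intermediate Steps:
j(J) = -6 + J (j(J) = J - 6 = -6 + J)
A = -1/8 (A = 1/(6 + (-6 - 8)) = 1/(6 - 14) = 1/(-8) = -1/8 ≈ -0.12500)
u = 21/4 (u = (-34 - 8)*(-1/8) = -42*(-1/8) = 21/4 ≈ 5.2500)
E = 30 (E = 5*6 = 30)
u - W(5, 11)*E = 21/4 - 11*30 = 21/4 - 1*330 = 21/4 - 330 = -1299/4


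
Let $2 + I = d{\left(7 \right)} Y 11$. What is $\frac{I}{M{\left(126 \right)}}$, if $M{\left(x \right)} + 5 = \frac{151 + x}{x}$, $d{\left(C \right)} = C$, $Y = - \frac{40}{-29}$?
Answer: $- \frac{380772}{10237} \approx -37.196$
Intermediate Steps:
$Y = \frac{40}{29}$ ($Y = \left(-40\right) \left(- \frac{1}{29}\right) = \frac{40}{29} \approx 1.3793$)
$M{\left(x \right)} = -5 + \frac{151 + x}{x}$
$I = \frac{3022}{29}$ ($I = -2 + 7 \cdot \frac{40}{29} \cdot 11 = -2 + \frac{280}{29} \cdot 11 = -2 + \frac{3080}{29} = \frac{3022}{29} \approx 104.21$)
$\frac{I}{M{\left(126 \right)}} = \frac{3022}{29 \left(-4 + \frac{151}{126}\right)} = \frac{3022}{29 \left(- \frac{353}{126}\right)} = \frac{3022}{29} \left(- \frac{126}{353}\right) = - \frac{380772}{10237}$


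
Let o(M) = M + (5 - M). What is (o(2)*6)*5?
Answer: 150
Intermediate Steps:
o(M) = 5
(o(2)*6)*5 = (5*6)*5 = 30*5 = 150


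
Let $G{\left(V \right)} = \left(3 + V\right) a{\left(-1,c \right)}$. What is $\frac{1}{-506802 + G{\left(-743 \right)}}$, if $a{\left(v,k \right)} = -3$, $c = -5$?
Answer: $- \frac{1}{504582} \approx -1.9818 \cdot 10^{-6}$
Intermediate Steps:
$G{\left(V \right)} = -9 - 3 V$ ($G{\left(V \right)} = \left(3 + V\right) \left(-3\right) = -9 - 3 V$)
$\frac{1}{-506802 + G{\left(-743 \right)}} = \frac{1}{-506802 - -2220} = \frac{1}{-506802 + \left(-9 + 2229\right)} = \frac{1}{-506802 + 2220} = \frac{1}{-504582} = - \frac{1}{504582}$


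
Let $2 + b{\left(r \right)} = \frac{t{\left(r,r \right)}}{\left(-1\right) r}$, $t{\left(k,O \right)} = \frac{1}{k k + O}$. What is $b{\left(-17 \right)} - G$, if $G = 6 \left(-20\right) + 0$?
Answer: $\frac{545633}{4624} \approx 118.0$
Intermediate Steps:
$t{\left(k,O \right)} = \frac{1}{O + k^{2}}$ ($t{\left(k,O \right)} = \frac{1}{k^{2} + O} = \frac{1}{O + k^{2}}$)
$G = -120$ ($G = -120 + 0 = -120$)
$b{\left(r \right)} = -2 - \frac{1}{r \left(r + r^{2}\right)}$ ($b{\left(r \right)} = -2 + \frac{1}{\left(r + r^{2}\right) \left(- r\right)} = -2 + \frac{\left(-1\right) \frac{1}{r}}{r + r^{2}} = -2 - \frac{1}{r \left(r + r^{2}\right)}$)
$b{\left(-17 \right)} - G = \frac{-1 - 2 \left(-17\right)^{2} \left(1 - 17\right)}{289 \left(1 - 17\right)} - -120 = \frac{-1 - 578 \left(-16\right)}{289 \left(-16\right)} + 120 = \frac{1}{289} \left(- \frac{1}{16}\right) \left(-1 + 9248\right) + 120 = \frac{1}{289} \left(- \frac{1}{16}\right) 9247 + 120 = - \frac{9247}{4624} + 120 = \frac{545633}{4624}$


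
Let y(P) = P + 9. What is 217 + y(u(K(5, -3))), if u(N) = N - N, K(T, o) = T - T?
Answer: 226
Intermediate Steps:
K(T, o) = 0
u(N) = 0
y(P) = 9 + P
217 + y(u(K(5, -3))) = 217 + (9 + 0) = 217 + 9 = 226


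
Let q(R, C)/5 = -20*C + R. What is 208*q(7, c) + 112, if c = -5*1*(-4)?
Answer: -408608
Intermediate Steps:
c = 20 (c = -5*(-4) = 20)
q(R, C) = -100*C + 5*R (q(R, C) = 5*(-20*C + R) = 5*(R - 20*C) = -100*C + 5*R)
208*q(7, c) + 112 = 208*(-100*20 + 5*7) + 112 = 208*(-2000 + 35) + 112 = 208*(-1965) + 112 = -408720 + 112 = -408608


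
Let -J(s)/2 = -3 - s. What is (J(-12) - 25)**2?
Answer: 1849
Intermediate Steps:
J(s) = 6 + 2*s (J(s) = -2*(-3 - s) = 6 + 2*s)
(J(-12) - 25)**2 = ((6 + 2*(-12)) - 25)**2 = ((6 - 24) - 25)**2 = (-18 - 25)**2 = (-43)**2 = 1849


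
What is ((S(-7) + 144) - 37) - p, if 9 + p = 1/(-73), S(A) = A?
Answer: 7958/73 ≈ 109.01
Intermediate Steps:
p = -658/73 (p = -9 + 1/(-73) = -9 - 1/73 = -658/73 ≈ -9.0137)
((S(-7) + 144) - 37) - p = ((-7 + 144) - 37) - 1*(-658/73) = (137 - 37) + 658/73 = 100 + 658/73 = 7958/73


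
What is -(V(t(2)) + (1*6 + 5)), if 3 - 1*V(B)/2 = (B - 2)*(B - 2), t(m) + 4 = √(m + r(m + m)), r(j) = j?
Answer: 67 - 24*√6 ≈ 8.2122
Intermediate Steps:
t(m) = -4 + √3*√m (t(m) = -4 + √(m + (m + m)) = -4 + √(m + 2*m) = -4 + √(3*m) = -4 + √3*√m)
V(B) = 6 - 2*(-2 + B)² (V(B) = 6 - 2*(B - 2)*(B - 2) = 6 - 2*(-2 + B)*(-2 + B) = 6 - 2*(-2 + B)²)
-(V(t(2)) + (1*6 + 5)) = -((6 - 2*(-2 + (-4 + √3*√2))²) + (1*6 + 5)) = -((6 - 2*(-2 + (-4 + √6))²) + (6 + 5)) = -((6 - 2*(-6 + √6)²) + 11) = -(17 - 2*(-6 + √6)²) = -17 + 2*(-6 + √6)²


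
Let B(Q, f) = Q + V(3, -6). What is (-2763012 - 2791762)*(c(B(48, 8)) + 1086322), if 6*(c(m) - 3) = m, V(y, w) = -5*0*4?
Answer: -6034334303742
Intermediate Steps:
V(y, w) = 0 (V(y, w) = 0*4 = 0)
B(Q, f) = Q (B(Q, f) = Q + 0 = Q)
c(m) = 3 + m/6
(-2763012 - 2791762)*(c(B(48, 8)) + 1086322) = (-2763012 - 2791762)*((3 + (⅙)*48) + 1086322) = -5554774*((3 + 8) + 1086322) = -5554774*(11 + 1086322) = -5554774*1086333 = -6034334303742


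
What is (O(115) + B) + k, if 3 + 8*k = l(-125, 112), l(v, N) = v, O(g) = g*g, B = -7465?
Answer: 5744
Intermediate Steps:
O(g) = g²
k = -16 (k = -3/8 + (⅛)*(-125) = -3/8 - 125/8 = -16)
(O(115) + B) + k = (115² - 7465) - 16 = (13225 - 7465) - 16 = 5760 - 16 = 5744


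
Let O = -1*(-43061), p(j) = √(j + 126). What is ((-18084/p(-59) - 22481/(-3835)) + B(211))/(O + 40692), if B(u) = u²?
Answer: 170760516/321192755 - 18084*√67/5611451 ≈ 0.50527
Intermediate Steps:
p(j) = √(126 + j)
O = 43061
((-18084/p(-59) - 22481/(-3835)) + B(211))/(O + 40692) = ((-18084/√(126 - 59) - 22481/(-3835)) + 211²)/(43061 + 40692) = ((-18084*√67/67 - 22481*(-1/3835)) + 44521)/83753 = ((-18084*√67/67 + 22481/3835) + 44521)*(1/83753) = ((22481/3835 - 18084*√67/67) + 44521)*(1/83753) = (170760516/3835 - 18084*√67/67)*(1/83753) = 170760516/321192755 - 18084*√67/5611451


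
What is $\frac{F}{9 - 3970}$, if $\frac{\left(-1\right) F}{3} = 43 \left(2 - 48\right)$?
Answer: $- \frac{5934}{3961} \approx -1.4981$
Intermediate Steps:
$F = 5934$ ($F = - 3 \cdot 43 \left(2 - 48\right) = - 3 \cdot 43 \left(-46\right) = \left(-3\right) \left(-1978\right) = 5934$)
$\frac{F}{9 - 3970} = \frac{5934}{9 - 3970} = \frac{5934}{-3961} = 5934 \left(- \frac{1}{3961}\right) = - \frac{5934}{3961}$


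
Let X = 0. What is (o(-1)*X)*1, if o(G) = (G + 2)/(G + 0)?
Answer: 0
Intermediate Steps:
o(G) = (2 + G)/G
(o(-1)*X)*1 = (((2 - 1)/(-1))*0)*1 = (-1*1*0)*1 = -1*0*1 = 0*1 = 0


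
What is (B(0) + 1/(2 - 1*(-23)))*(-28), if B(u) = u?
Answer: -28/25 ≈ -1.1200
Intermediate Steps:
(B(0) + 1/(2 - 1*(-23)))*(-28) = (0 + 1/(2 - 1*(-23)))*(-28) = (0 + 1/(2 + 23))*(-28) = (0 + 1/25)*(-28) = (1/25)*(-28) = -28/25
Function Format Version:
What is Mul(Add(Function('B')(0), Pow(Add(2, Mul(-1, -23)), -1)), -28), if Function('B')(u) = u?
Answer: Rational(-28, 25) ≈ -1.1200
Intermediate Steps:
Mul(Add(Function('B')(0), Pow(Add(2, Mul(-1, -23)), -1)), -28) = Mul(Add(0, Pow(Add(2, Mul(-1, -23)), -1)), -28) = Mul(Add(0, Pow(Add(2, 23), -1)), -28) = Mul(Add(0, Pow(25, -1)), -28) = Mul(Add(0, Rational(1, 25)), -28) = Mul(Rational(1, 25), -28) = Rational(-28, 25)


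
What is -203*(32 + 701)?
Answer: -148799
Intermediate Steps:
-203*(32 + 701) = -203*733 = -148799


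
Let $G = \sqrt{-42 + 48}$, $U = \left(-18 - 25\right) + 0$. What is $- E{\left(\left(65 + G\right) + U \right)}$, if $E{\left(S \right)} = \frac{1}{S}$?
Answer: $- \frac{11}{239} + \frac{\sqrt{6}}{478} \approx -0.040901$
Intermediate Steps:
$U = -43$ ($U = -43 + 0 = -43$)
$G = \sqrt{6} \approx 2.4495$
$- E{\left(\left(65 + G\right) + U \right)} = - \frac{1}{\left(65 + \sqrt{6}\right) - 43} = - \frac{1}{22 + \sqrt{6}}$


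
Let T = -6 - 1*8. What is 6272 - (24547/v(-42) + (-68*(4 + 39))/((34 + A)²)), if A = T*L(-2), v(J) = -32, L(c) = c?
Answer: 216489603/30752 ≈ 7039.9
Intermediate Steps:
T = -14 (T = -6 - 8 = -14)
A = 28 (A = -14*(-2) = 28)
6272 - (24547/v(-42) + (-68*(4 + 39))/((34 + A)²)) = 6272 - (24547/(-32) + (-68*(4 + 39))/((34 + 28)²)) = 6272 - (24547*(-1/32) + (-68*43)/(62²)) = 6272 - (-24547/32 - 2924/3844) = 6272 - (-24547/32 - 2924*1/3844) = 6272 - (-24547/32 - 731/961) = 6272 - 1*(-23613059/30752) = 6272 + 23613059/30752 = 216489603/30752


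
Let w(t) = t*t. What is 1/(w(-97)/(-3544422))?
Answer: -3544422/9409 ≈ -376.71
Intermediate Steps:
w(t) = t²
1/(w(-97)/(-3544422)) = 1/((-97)²/(-3544422)) = 1/(9409*(-1/3544422)) = 1/(-9409/3544422) = -3544422/9409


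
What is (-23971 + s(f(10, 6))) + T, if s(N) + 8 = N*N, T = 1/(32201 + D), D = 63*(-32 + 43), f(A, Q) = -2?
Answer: -788633649/32894 ≈ -23975.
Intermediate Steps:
D = 693 (D = 63*11 = 693)
T = 1/32894 (T = 1/(32201 + 693) = 1/32894 ≈ 3.0401e-5)
s(N) = -8 + N² (s(N) = -8 + N*N = -8 + N²)
(-23971 + s(f(10, 6))) + T = (-23971 + (-8 + (-2)²)) + 1/32894 = (-23971 + (-8 + 4)) + 1/32894 = (-23971 - 4) + 1/32894 = -23975 + 1/32894 = -788633649/32894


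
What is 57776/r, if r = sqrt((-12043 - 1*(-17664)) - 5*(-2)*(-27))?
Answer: 57776*sqrt(5351)/5351 ≈ 789.82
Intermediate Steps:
r = sqrt(5351) (r = sqrt((-12043 + 17664) + 10*(-27)) = sqrt(5621 - 270) = sqrt(5351) ≈ 73.151)
57776/r = 57776/(sqrt(5351)) = 57776*(sqrt(5351)/5351) = 57776*sqrt(5351)/5351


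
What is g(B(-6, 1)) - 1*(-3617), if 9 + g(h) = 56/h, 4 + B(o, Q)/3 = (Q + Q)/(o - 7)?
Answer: 291884/81 ≈ 3603.5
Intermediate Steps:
B(o, Q) = -12 + 6*Q/(-7 + o) (B(o, Q) = -12 + 3*((Q + Q)/(o - 7)) = -12 + 3*((2*Q)/(-7 + o)) = -12 + 3*(2*Q/(-7 + o)) = -12 + 6*Q/(-7 + o))
g(h) = -9 + 56/h
g(B(-6, 1)) - 1*(-3617) = (-9 + 56/((6*(14 + 1 - 2*(-6))/(-7 - 6)))) - 1*(-3617) = (-9 + 56/((6*(14 + 1 + 12)/(-13)))) + 3617 = (-9 + 56/((6*(-1/13)*27))) + 3617 = (-9 + 56/(-162/13)) + 3617 = (-9 + 56*(-13/162)) + 3617 = (-9 - 364/81) + 3617 = -1093/81 + 3617 = 291884/81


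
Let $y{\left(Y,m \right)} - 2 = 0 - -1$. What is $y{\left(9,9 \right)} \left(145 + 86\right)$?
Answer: $693$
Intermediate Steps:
$y{\left(Y,m \right)} = 3$ ($y{\left(Y,m \right)} = 2 + \left(0 - -1\right) = 2 + \left(0 + 1\right) = 2 + 1 = 3$)
$y{\left(9,9 \right)} \left(145 + 86\right) = 3 \left(145 + 86\right) = 3 \cdot 231 = 693$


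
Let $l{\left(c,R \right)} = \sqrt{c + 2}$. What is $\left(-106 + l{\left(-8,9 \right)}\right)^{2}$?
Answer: $\left(106 - i \sqrt{6}\right)^{2} \approx 11230.0 - 519.29 i$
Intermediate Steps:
$l{\left(c,R \right)} = \sqrt{2 + c}$
$\left(-106 + l{\left(-8,9 \right)}\right)^{2} = \left(-106 + \sqrt{2 - 8}\right)^{2} = \left(-106 + \sqrt{-6}\right)^{2} = \left(-106 + i \sqrt{6}\right)^{2}$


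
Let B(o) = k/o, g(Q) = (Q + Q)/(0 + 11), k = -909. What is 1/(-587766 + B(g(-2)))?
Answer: -4/2341065 ≈ -1.7086e-6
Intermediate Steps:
g(Q) = 2*Q/11 (g(Q) = (2*Q)/11 = (2*Q)*(1/11) = 2*Q/11)
B(o) = -909/o
1/(-587766 + B(g(-2))) = 1/(-587766 - 909/((2/11)*(-2))) = 1/(-587766 - 909/(-4/11)) = 1/(-587766 - 909*(-11/4)) = 1/(-587766 + 9999/4) = 1/(-2341065/4) = -4/2341065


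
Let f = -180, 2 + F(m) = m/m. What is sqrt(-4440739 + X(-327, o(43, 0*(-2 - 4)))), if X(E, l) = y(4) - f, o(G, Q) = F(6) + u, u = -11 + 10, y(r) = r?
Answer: 3*I*sqrt(493395) ≈ 2107.3*I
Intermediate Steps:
F(m) = -1 (F(m) = -2 + m/m = -2 + 1 = -1)
u = -1
o(G, Q) = -2 (o(G, Q) = -1 - 1 = -2)
X(E, l) = 184 (X(E, l) = 4 - 1*(-180) = 4 + 180 = 184)
sqrt(-4440739 + X(-327, o(43, 0*(-2 - 4)))) = sqrt(-4440739 + 184) = sqrt(-4440555) = 3*I*sqrt(493395)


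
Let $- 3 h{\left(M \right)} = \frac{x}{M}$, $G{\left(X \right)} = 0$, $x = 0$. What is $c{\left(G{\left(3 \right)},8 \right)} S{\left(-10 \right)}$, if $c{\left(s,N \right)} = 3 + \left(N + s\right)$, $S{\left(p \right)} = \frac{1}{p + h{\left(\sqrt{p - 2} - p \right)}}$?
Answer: $- \frac{11}{10} \approx -1.1$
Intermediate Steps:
$h{\left(M \right)} = 0$ ($h{\left(M \right)} = - \frac{0 \frac{1}{M}}{3} = \left(- \frac{1}{3}\right) 0 = 0$)
$S{\left(p \right)} = \frac{1}{p}$ ($S{\left(p \right)} = \frac{1}{p + 0} = \frac{1}{p}$)
$c{\left(s,N \right)} = 3 + N + s$
$c{\left(G{\left(3 \right)},8 \right)} S{\left(-10 \right)} = \frac{3 + 8 + 0}{-10} = 11 \left(- \frac{1}{10}\right) = - \frac{11}{10}$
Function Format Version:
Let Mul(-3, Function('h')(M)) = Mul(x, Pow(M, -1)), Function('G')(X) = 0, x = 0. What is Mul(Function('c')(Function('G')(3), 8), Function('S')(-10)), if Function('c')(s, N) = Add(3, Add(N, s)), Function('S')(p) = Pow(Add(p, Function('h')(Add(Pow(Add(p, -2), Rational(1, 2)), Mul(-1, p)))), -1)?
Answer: Rational(-11, 10) ≈ -1.1000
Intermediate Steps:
Function('h')(M) = 0 (Function('h')(M) = Mul(Rational(-1, 3), Mul(0, Pow(M, -1))) = Mul(Rational(-1, 3), 0) = 0)
Function('S')(p) = Pow(p, -1) (Function('S')(p) = Pow(Add(p, 0), -1) = Pow(p, -1))
Function('c')(s, N) = Add(3, N, s)
Mul(Function('c')(Function('G')(3), 8), Function('S')(-10)) = Mul(Add(3, 8, 0), Pow(-10, -1)) = Mul(11, Rational(-1, 10)) = Rational(-11, 10)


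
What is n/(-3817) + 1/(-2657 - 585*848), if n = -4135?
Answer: 11368004343/10493757472 ≈ 1.0833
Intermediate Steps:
n/(-3817) + 1/(-2657 - 585*848) = -4135/(-3817) + 1/(-2657 - 585*848) = -4135*(-1/3817) + (1/848)/(-3242) = 4135/3817 - 1/3242*1/848 = 4135/3817 - 1/2749216 = 11368004343/10493757472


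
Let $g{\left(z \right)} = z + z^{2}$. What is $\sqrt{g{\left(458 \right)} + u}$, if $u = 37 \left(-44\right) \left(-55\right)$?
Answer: $\sqrt{299762} \approx 547.5$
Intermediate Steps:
$u = 89540$ ($u = \left(-1628\right) \left(-55\right) = 89540$)
$\sqrt{g{\left(458 \right)} + u} = \sqrt{458 \left(1 + 458\right) + 89540} = \sqrt{458 \cdot 459 + 89540} = \sqrt{210222 + 89540} = \sqrt{299762}$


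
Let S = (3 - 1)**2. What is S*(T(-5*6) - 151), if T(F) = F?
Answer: -724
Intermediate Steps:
S = 4 (S = 2**2 = 4)
S*(T(-5*6) - 151) = 4*(-5*6 - 151) = 4*(-30 - 151) = 4*(-181) = -724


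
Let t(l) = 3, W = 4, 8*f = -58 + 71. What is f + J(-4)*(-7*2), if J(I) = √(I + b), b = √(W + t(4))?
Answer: 13/8 - 14*√(-4 + √7) ≈ 1.625 - 16.292*I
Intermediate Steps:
f = 13/8 (f = (-58 + 71)/8 = (⅛)*13 = 13/8 ≈ 1.6250)
b = √7 (b = √(4 + 3) = √7 ≈ 2.6458)
J(I) = √(I + √7)
f + J(-4)*(-7*2) = 13/8 + √(-4 + √7)*(-7*2) = 13/8 + √(-4 + √7)*(-14) = 13/8 - 14*√(-4 + √7)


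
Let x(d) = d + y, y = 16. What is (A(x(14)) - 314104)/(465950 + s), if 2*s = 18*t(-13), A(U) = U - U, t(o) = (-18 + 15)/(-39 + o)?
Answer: -16333408/24229427 ≈ -0.67411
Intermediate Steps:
x(d) = 16 + d (x(d) = d + 16 = 16 + d)
t(o) = -3/(-39 + o)
A(U) = 0
s = 27/52 (s = (18*(-3/(-39 - 13)))/2 = (18*(-3/(-52)))/2 = (18*(-3*(-1/52)))/2 = (18*(3/52))/2 = (1/2)*(27/26) = 27/52 ≈ 0.51923)
(A(x(14)) - 314104)/(465950 + s) = (0 - 314104)/(465950 + 27/52) = -314104/24229427/52 = -314104*52/24229427 = -16333408/24229427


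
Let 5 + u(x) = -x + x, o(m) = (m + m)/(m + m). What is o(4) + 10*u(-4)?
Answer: -49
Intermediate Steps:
o(m) = 1 (o(m) = (2*m)/((2*m)) = (2*m)*(1/(2*m)) = 1)
u(x) = -5 (u(x) = -5 + (-x + x) = -5 + 0 = -5)
o(4) + 10*u(-4) = 1 + 10*(-5) = 1 - 50 = -49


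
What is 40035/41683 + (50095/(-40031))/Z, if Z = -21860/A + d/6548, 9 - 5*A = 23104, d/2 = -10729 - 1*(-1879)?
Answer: 1760977975830634/5121219382150777 ≈ 0.34386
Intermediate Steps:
d = -17700 (d = 2*(-10729 - 1*(-1879)) = 2*(-10729 + 1879) = 2*(-8850) = -17700)
A = -4619 (A = 9/5 - ⅕*23104 = 9/5 - 23104/5 = -4619)
Z = 15345745/7561303 (Z = -21860/(-4619) - 17700/6548 = -21860*(-1/4619) - 17700*1/6548 = 21860/4619 - 4425/1637 = 15345745/7561303 ≈ 2.0295)
40035/41683 + (50095/(-40031))/Z = 40035/41683 + (50095/(-40031))/(15345745/7561303) = 40035*(1/41683) + (50095*(-1/40031))*(7561303/15345745) = 40035/41683 - 50095/40031*7561303/15345745 = 40035/41683 - 75756694757/122861103619 = 1760977975830634/5121219382150777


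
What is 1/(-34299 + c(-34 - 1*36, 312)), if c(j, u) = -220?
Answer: -1/34519 ≈ -2.8970e-5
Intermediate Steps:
1/(-34299 + c(-34 - 1*36, 312)) = 1/(-34299 - 220) = 1/(-34519) = -1/34519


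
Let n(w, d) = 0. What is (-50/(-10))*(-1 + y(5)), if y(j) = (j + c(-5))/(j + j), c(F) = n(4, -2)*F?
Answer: -5/2 ≈ -2.5000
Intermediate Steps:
c(F) = 0 (c(F) = 0*F = 0)
y(j) = ½ (y(j) = (j + 0)/(j + j) = j/((2*j)) = j*(1/(2*j)) = ½)
(-50/(-10))*(-1 + y(5)) = (-50/(-10))*(-1 + ½) = -50*(-⅒)*(-½) = 5*(-½) = -5/2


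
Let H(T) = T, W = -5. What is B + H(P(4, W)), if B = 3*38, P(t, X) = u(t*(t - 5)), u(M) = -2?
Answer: 112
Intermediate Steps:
P(t, X) = -2
B = 114
B + H(P(4, W)) = 114 - 2 = 112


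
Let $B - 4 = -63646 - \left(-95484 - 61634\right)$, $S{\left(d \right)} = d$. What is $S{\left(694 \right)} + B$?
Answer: $94170$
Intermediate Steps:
$B = 93476$ ($B = 4 - -93472 = 4 + \left(-63646 + 157118\right) = 4 + 93472 = 93476$)
$S{\left(694 \right)} + B = 694 + 93476 = 94170$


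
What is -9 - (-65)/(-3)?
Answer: -92/3 ≈ -30.667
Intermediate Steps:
-9 - (-65)/(-3) = -9 - (-65)*(-1)/3 = -9 - 13*5/3 = -9 - 65/3 = -92/3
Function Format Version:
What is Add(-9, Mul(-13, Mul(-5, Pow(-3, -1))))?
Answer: Rational(-92, 3) ≈ -30.667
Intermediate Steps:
Add(-9, Mul(-13, Mul(-5, Pow(-3, -1)))) = Add(-9, Mul(-13, Mul(-5, Rational(-1, 3)))) = Add(-9, Mul(-13, Rational(5, 3))) = Add(-9, Rational(-65, 3)) = Rational(-92, 3)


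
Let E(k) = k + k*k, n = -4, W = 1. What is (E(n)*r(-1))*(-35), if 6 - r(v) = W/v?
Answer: -2940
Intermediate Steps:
r(v) = 6 - 1/v
E(k) = k + k²
(E(n)*r(-1))*(-35) = ((-4*(1 - 4))*(6 - 1/(-1)))*(-35) = ((-4*(-3))*(6 - 1*(-1)))*(-35) = (12*(6 + 1))*(-35) = (12*7)*(-35) = 84*(-35) = -2940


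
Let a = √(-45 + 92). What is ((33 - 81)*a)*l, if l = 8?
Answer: -384*√47 ≈ -2632.6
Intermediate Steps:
a = √47 ≈ 6.8557
((33 - 81)*a)*l = ((33 - 81)*√47)*8 = -48*√47*8 = -384*√47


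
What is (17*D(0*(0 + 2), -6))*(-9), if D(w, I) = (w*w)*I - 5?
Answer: 765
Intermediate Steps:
D(w, I) = -5 + I*w**2 (D(w, I) = w**2*I - 5 = I*w**2 - 5 = -5 + I*w**2)
(17*D(0*(0 + 2), -6))*(-9) = (17*(-5 - 6*(0*(0 + 2))**2))*(-9) = (17*(-5 - 6*(0*2)**2))*(-9) = (17*(-5 - 6*0**2))*(-9) = (17*(-5 - 6*0))*(-9) = (17*(-5 + 0))*(-9) = (17*(-5))*(-9) = -85*(-9) = 765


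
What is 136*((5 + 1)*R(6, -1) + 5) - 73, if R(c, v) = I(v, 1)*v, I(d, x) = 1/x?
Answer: -209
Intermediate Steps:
R(c, v) = v (R(c, v) = v/1 = 1*v = v)
136*((5 + 1)*R(6, -1) + 5) - 73 = 136*((5 + 1)*(-1) + 5) - 73 = 136*(6*(-1) + 5) - 73 = 136*(-6 + 5) - 73 = 136*(-1) - 73 = -136 - 73 = -209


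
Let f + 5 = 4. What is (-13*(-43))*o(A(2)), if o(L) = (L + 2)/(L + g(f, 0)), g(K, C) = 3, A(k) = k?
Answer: 2236/5 ≈ 447.20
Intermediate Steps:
f = -1 (f = -5 + 4 = -1)
o(L) = (2 + L)/(3 + L) (o(L) = (L + 2)/(L + 3) = (2 + L)/(3 + L))
(-13*(-43))*o(A(2)) = (-13*(-43))*((2 + 2)/(3 + 2)) = 559*(4/5) = 559*((⅕)*4) = 559*(⅘) = 2236/5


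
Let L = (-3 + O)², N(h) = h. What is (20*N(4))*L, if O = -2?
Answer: 2000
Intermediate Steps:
L = 25 (L = (-3 - 2)² = (-5)² = 25)
(20*N(4))*L = (20*4)*25 = 80*25 = 2000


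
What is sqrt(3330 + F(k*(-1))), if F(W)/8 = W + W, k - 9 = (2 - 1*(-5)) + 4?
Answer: sqrt(3010) ≈ 54.863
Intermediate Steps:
k = 20 (k = 9 + ((2 - 1*(-5)) + 4) = 9 + ((2 + 5) + 4) = 9 + (7 + 4) = 9 + 11 = 20)
F(W) = 16*W (F(W) = 8*(W + W) = 8*(2*W) = 16*W)
sqrt(3330 + F(k*(-1))) = sqrt(3330 + 16*(20*(-1))) = sqrt(3330 + 16*(-20)) = sqrt(3330 - 320) = sqrt(3010)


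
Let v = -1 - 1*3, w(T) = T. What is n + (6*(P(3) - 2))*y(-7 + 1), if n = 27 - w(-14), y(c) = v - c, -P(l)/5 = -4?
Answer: 257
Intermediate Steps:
P(l) = 20 (P(l) = -5*(-4) = 20)
v = -4 (v = -1 - 3 = -4)
y(c) = -4 - c
n = 41 (n = 27 - 1*(-14) = 27 + 14 = 41)
n + (6*(P(3) - 2))*y(-7 + 1) = 41 + (6*(20 - 2))*(-4 - (-7 + 1)) = 41 + (6*18)*(-4 - 1*(-6)) = 41 + 108*(-4 + 6) = 41 + 108*2 = 41 + 216 = 257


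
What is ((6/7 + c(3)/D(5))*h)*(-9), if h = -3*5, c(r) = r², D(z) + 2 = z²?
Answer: 27135/161 ≈ 168.54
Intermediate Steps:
D(z) = -2 + z²
h = -15
((6/7 + c(3)/D(5))*h)*(-9) = ((6/7 + 3²/(-2 + 5²))*(-15))*(-9) = ((6*(⅐) + 9/(-2 + 25))*(-15))*(-9) = ((6/7 + 9/23)*(-15))*(-9) = ((201/161)*(-15))*(-9) = -3015/161*(-9) = 27135/161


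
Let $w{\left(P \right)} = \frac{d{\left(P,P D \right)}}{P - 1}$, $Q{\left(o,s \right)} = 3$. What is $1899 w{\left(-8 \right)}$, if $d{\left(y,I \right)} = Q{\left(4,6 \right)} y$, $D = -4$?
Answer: $5064$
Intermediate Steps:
$d{\left(y,I \right)} = 3 y$
$w{\left(P \right)} = \frac{3 P}{-1 + P}$ ($w{\left(P \right)} = \frac{3 P}{P - 1} = \frac{3 P}{-1 + P}$)
$1899 w{\left(-8 \right)} = 1899 \cdot 3 \left(-8\right) \frac{1}{-1 - 8} = 1899 \cdot 3 \left(-8\right) \frac{1}{-9} = 1899 \cdot 3 \left(-8\right) \left(- \frac{1}{9}\right) = 1899 \cdot \frac{8}{3} = 5064$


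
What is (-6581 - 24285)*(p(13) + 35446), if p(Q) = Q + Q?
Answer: -1094878752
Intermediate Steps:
p(Q) = 2*Q
(-6581 - 24285)*(p(13) + 35446) = (-6581 - 24285)*(2*13 + 35446) = -30866*(26 + 35446) = -30866*35472 = -1094878752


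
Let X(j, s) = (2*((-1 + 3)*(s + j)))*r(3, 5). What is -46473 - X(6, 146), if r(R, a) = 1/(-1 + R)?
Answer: -46777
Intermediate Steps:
X(j, s) = 2*j + 2*s (X(j, s) = (2*((-1 + 3)*(s + j)))/(-1 + 3) = (2*(2*(j + s)))/2 = (2*(2*j + 2*s))*(½) = (4*j + 4*s)*(½) = 2*j + 2*s)
-46473 - X(6, 146) = -46473 - (2*6 + 2*146) = -46473 - (12 + 292) = -46473 - 1*304 = -46473 - 304 = -46777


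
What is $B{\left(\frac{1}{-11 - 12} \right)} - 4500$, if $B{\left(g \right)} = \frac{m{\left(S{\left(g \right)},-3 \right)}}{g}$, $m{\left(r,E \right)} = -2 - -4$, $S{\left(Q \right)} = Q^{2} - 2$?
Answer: $-4546$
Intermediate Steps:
$S{\left(Q \right)} = -2 + Q^{2}$
$m{\left(r,E \right)} = 2$ ($m{\left(r,E \right)} = -2 + 4 = 2$)
$B{\left(g \right)} = \frac{2}{g}$
$B{\left(\frac{1}{-11 - 12} \right)} - 4500 = \frac{2}{\frac{1}{-11 - 12}} - 4500 = \frac{2}{\frac{1}{-23}} - 4500 = \frac{2}{- \frac{1}{23}} - 4500 = 2 \left(-23\right) - 4500 = -46 - 4500 = -4546$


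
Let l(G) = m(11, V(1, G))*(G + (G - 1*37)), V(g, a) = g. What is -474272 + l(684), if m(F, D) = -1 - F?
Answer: -490244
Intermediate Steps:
l(G) = 444 - 24*G (l(G) = (-1 - 1*11)*(G + (G - 1*37)) = (-1 - 11)*(G + (G - 37)) = -12*(G + (-37 + G)) = -12*(-37 + 2*G) = 444 - 24*G)
-474272 + l(684) = -474272 + (444 - 24*684) = -474272 + (444 - 16416) = -474272 - 15972 = -490244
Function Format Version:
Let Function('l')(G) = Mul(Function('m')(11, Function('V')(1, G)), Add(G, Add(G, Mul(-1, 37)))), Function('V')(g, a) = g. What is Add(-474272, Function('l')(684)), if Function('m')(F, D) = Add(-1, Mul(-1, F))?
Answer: -490244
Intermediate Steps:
Function('l')(G) = Add(444, Mul(-24, G)) (Function('l')(G) = Mul(Add(-1, Mul(-1, 11)), Add(G, Add(G, Mul(-1, 37)))) = Mul(Add(-1, -11), Add(G, Add(G, -37))) = Mul(-12, Add(G, Add(-37, G))) = Mul(-12, Add(-37, Mul(2, G))) = Add(444, Mul(-24, G)))
Add(-474272, Function('l')(684)) = Add(-474272, Add(444, Mul(-24, 684))) = Add(-474272, Add(444, -16416)) = Add(-474272, -15972) = -490244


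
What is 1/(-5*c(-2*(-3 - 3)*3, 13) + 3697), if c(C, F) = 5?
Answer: 1/3672 ≈ 0.00027233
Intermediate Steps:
1/(-5*c(-2*(-3 - 3)*3, 13) + 3697) = 1/(-5*5 + 3697) = 1/(-25 + 3697) = 1/3672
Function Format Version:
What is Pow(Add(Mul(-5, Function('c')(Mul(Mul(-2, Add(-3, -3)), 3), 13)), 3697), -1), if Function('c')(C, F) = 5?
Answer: Rational(1, 3672) ≈ 0.00027233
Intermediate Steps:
Pow(Add(Mul(-5, Function('c')(Mul(Mul(-2, Add(-3, -3)), 3), 13)), 3697), -1) = Pow(Add(Mul(-5, 5), 3697), -1) = Pow(Add(-25, 3697), -1) = Pow(3672, -1) = Rational(1, 3672)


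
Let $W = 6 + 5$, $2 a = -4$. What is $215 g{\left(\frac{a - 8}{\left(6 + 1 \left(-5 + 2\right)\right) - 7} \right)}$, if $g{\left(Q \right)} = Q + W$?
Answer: $\frac{5805}{2} \approx 2902.5$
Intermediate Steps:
$a = -2$ ($a = \frac{1}{2} \left(-4\right) = -2$)
$W = 11$
$g{\left(Q \right)} = 11 + Q$ ($g{\left(Q \right)} = Q + 11 = 11 + Q$)
$215 g{\left(\frac{a - 8}{\left(6 + 1 \left(-5 + 2\right)\right) - 7} \right)} = 215 \left(11 + \frac{-2 - 8}{\left(6 + 1 \left(-5 + 2\right)\right) - 7}\right) = 215 \left(11 - \frac{10}{\left(6 + 1 \left(-3\right)\right) - 7}\right) = 215 \left(11 - \frac{10}{\left(6 - 3\right) - 7}\right) = 215 \left(11 - \frac{10}{3 - 7}\right) = 215 \left(11 - \frac{10}{-4}\right) = 215 \left(11 - - \frac{5}{2}\right) = 215 \left(11 + \frac{5}{2}\right) = 215 \cdot \frac{27}{2} = \frac{5805}{2}$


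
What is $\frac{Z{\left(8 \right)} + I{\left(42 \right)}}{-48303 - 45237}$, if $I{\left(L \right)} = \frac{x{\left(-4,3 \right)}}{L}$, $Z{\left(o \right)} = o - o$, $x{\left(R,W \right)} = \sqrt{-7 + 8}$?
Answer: $- \frac{1}{3928680} \approx -2.5454 \cdot 10^{-7}$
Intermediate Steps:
$x{\left(R,W \right)} = 1$ ($x{\left(R,W \right)} = \sqrt{1} = 1$)
$Z{\left(o \right)} = 0$
$I{\left(L \right)} = \frac{1}{L}$ ($I{\left(L \right)} = 1 \frac{1}{L} = \frac{1}{L}$)
$\frac{Z{\left(8 \right)} + I{\left(42 \right)}}{-48303 - 45237} = \frac{0 + \frac{1}{42}}{-48303 - 45237} = \frac{0 + \frac{1}{42}}{-93540} = \frac{1}{42} \left(- \frac{1}{93540}\right) = - \frac{1}{3928680}$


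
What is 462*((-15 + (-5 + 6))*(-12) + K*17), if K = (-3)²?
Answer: 148302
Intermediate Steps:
K = 9
462*((-15 + (-5 + 6))*(-12) + K*17) = 462*((-15 + (-5 + 6))*(-12) + 9*17) = 462*((-15 + 1)*(-12) + 153) = 462*(-14*(-12) + 153) = 462*(168 + 153) = 462*321 = 148302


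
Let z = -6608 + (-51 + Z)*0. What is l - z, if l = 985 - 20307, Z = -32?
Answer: -12714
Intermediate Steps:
l = -19322
z = -6608 (z = -6608 + (-51 - 32)*0 = -6608 - 83*0 = -6608 + 0 = -6608)
l - z = -19322 - 1*(-6608) = -19322 + 6608 = -12714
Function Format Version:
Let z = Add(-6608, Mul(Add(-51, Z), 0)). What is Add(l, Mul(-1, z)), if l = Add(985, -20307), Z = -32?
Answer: -12714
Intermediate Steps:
l = -19322
z = -6608 (z = Add(-6608, Mul(Add(-51, -32), 0)) = Add(-6608, Mul(-83, 0)) = Add(-6608, 0) = -6608)
Add(l, Mul(-1, z)) = Add(-19322, Mul(-1, -6608)) = Add(-19322, 6608) = -12714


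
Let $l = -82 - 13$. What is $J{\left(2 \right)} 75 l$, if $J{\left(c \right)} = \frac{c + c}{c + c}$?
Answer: $-7125$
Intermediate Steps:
$l = -95$
$J{\left(c \right)} = 1$ ($J{\left(c \right)} = \frac{2 c}{2 c} = 2 c \frac{1}{2 c} = 1$)
$J{\left(2 \right)} 75 l = 1 \cdot 75 \left(-95\right) = 75 \left(-95\right) = -7125$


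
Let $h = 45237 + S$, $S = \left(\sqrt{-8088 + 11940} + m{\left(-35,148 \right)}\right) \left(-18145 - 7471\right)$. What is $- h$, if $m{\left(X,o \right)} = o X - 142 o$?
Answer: $-671081973 + 153696 \sqrt{107} \approx -6.6949 \cdot 10^{8}$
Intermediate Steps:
$m{\left(X,o \right)} = - 142 o + X o$ ($m{\left(X,o \right)} = X o - 142 o = - 142 o + X o$)
$S = 671036736 - 153696 \sqrt{107}$ ($S = \left(\sqrt{-8088 + 11940} + 148 \left(-142 - 35\right)\right) \left(-18145 - 7471\right) = \left(\sqrt{3852} + 148 \left(-177\right)\right) \left(-25616\right) = \left(6 \sqrt{107} - 26196\right) \left(-25616\right) = \left(-26196 + 6 \sqrt{107}\right) \left(-25616\right) = 671036736 - 153696 \sqrt{107} \approx 6.6945 \cdot 10^{8}$)
$h = 671081973 - 153696 \sqrt{107}$ ($h = 45237 + \left(671036736 - 153696 \sqrt{107}\right) = 671081973 - 153696 \sqrt{107} \approx 6.6949 \cdot 10^{8}$)
$- h = - (671081973 - 153696 \sqrt{107}) = -671081973 + 153696 \sqrt{107}$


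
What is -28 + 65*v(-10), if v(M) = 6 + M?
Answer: -288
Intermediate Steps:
-28 + 65*v(-10) = -28 + 65*(6 - 10) = -28 + 65*(-4) = -28 - 260 = -288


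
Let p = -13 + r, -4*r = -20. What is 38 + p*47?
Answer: -338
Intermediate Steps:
r = 5 (r = -¼*(-20) = 5)
p = -8 (p = -13 + 5 = -8)
38 + p*47 = 38 - 8*47 = 38 - 376 = -338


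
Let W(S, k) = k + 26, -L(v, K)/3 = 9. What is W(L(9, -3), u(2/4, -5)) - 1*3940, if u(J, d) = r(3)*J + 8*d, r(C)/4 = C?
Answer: -3948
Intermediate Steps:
r(C) = 4*C
L(v, K) = -27 (L(v, K) = -3*9 = -27)
u(J, d) = 8*d + 12*J (u(J, d) = (4*3)*J + 8*d = 12*J + 8*d = 8*d + 12*J)
W(S, k) = 26 + k
W(L(9, -3), u(2/4, -5)) - 1*3940 = (26 + (8*(-5) + 12*(2/4))) - 1*3940 = (26 + (-40 + 12*(2*(¼)))) - 3940 = (26 + (-40 + 12*(½))) - 3940 = (26 + (-40 + 6)) - 3940 = (26 - 34) - 3940 = -8 - 3940 = -3948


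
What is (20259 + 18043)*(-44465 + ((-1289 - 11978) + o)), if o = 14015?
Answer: -1674448534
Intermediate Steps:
(20259 + 18043)*(-44465 + ((-1289 - 11978) + o)) = (20259 + 18043)*(-44465 + ((-1289 - 11978) + 14015)) = 38302*(-44465 + (-13267 + 14015)) = 38302*(-44465 + 748) = 38302*(-43717) = -1674448534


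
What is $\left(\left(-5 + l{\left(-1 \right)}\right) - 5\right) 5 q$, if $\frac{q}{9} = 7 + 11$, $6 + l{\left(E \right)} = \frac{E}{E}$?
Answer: $-12150$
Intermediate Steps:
$l{\left(E \right)} = -5$ ($l{\left(E \right)} = -6 + \frac{E}{E} = -6 + 1 = -5$)
$q = 162$ ($q = 9 \left(7 + 11\right) = 9 \cdot 18 = 162$)
$\left(\left(-5 + l{\left(-1 \right)}\right) - 5\right) 5 q = \left(\left(-5 - 5\right) - 5\right) 5 \cdot 162 = \left(-10 - 5\right) 5 \cdot 162 = \left(-15\right) 5 \cdot 162 = \left(-75\right) 162 = -12150$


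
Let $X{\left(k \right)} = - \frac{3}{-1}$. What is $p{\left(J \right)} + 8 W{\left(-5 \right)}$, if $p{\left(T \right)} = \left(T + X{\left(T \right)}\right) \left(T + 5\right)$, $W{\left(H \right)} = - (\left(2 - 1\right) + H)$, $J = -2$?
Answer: $35$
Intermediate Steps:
$X{\left(k \right)} = 3$ ($X{\left(k \right)} = \left(-3\right) \left(-1\right) = 3$)
$W{\left(H \right)} = -1 - H$ ($W{\left(H \right)} = - (1 + H) = -1 - H$)
$p{\left(T \right)} = \left(3 + T\right) \left(5 + T\right)$ ($p{\left(T \right)} = \left(T + 3\right) \left(T + 5\right) = \left(3 + T\right) \left(5 + T\right)$)
$p{\left(J \right)} + 8 W{\left(-5 \right)} = \left(15 + \left(-2\right)^{2} + 8 \left(-2\right)\right) + 8 \left(-1 - -5\right) = \left(15 + 4 - 16\right) + 8 \left(-1 + 5\right) = 3 + 8 \cdot 4 = 3 + 32 = 35$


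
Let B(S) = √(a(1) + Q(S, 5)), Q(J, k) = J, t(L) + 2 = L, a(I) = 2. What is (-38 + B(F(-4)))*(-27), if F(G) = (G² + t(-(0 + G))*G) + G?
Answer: 1026 - 27*√6 ≈ 959.86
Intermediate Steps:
t(L) = -2 + L
F(G) = G + G² + G*(-2 - G) (F(G) = (G² + (-2 - (0 + G))*G) + G = (G² + (-2 - G)*G) + G = (G² + G*(-2 - G)) + G = G + G² + G*(-2 - G))
B(S) = √(2 + S)
(-38 + B(F(-4)))*(-27) = (-38 + √(2 - 1*(-4)))*(-27) = (-38 + √(2 + 4))*(-27) = (-38 + √6)*(-27) = 1026 - 27*√6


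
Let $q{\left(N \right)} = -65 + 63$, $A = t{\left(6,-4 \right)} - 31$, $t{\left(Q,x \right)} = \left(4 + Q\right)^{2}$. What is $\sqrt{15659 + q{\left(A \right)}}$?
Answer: $\sqrt{15657} \approx 125.13$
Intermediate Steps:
$A = 69$ ($A = \left(4 + 6\right)^{2} - 31 = 10^{2} - 31 = 100 - 31 = 69$)
$q{\left(N \right)} = -2$
$\sqrt{15659 + q{\left(A \right)}} = \sqrt{15659 - 2} = \sqrt{15657}$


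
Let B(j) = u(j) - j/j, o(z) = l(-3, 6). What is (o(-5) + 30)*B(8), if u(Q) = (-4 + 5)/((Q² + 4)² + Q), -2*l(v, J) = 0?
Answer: -23155/772 ≈ -29.994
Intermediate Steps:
l(v, J) = 0 (l(v, J) = -½*0 = 0)
o(z) = 0
u(Q) = 1/(Q + (4 + Q²)²) (u(Q) = 1/((4 + Q²)² + Q) = 1/(Q + (4 + Q²)²))
B(j) = -1 + 1/(j + (4 + j²)²) (B(j) = 1/(j + (4 + j²)²) - j/j = 1/(j + (4 + j²)²) - 1*1 = 1/(j + (4 + j²)²) - 1 = -1 + 1/(j + (4 + j²)²))
(o(-5) + 30)*B(8) = (0 + 30)*((1 - 1*8 - (4 + 8²)²)/(8 + (4 + 8²)²)) = 30*((1 - 8 - (4 + 64)²)/(8 + (4 + 64)²)) = 30*((1 - 8 - 1*68²)/(8 + 68²)) = 30*((1 - 8 - 1*4624)/(8 + 4624)) = 30*((1 - 8 - 4624)/4632) = 30*((1/4632)*(-4631)) = 30*(-4631/4632) = -23155/772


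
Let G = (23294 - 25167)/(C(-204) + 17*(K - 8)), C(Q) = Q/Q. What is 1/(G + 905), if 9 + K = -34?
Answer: 866/785603 ≈ 0.0011023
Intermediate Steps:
K = -43 (K = -9 - 34 = -43)
C(Q) = 1
G = 1873/866 (G = (23294 - 25167)/(1 + 17*(-43 - 8)) = -1873/(1 + 17*(-51)) = -1873/(1 - 867) = -1873/(-866) = -1873*(-1/866) = 1873/866 ≈ 2.1628)
1/(G + 905) = 1/(1873/866 + 905) = 1/(785603/866) = 866/785603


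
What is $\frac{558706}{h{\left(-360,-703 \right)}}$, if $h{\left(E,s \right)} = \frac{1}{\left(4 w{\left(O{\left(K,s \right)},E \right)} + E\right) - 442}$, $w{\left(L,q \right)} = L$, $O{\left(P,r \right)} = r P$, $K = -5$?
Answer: $7407324148$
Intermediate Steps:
$O{\left(P,r \right)} = P r$
$h{\left(E,s \right)} = \frac{1}{-442 + E - 20 s}$ ($h{\left(E,s \right)} = \frac{1}{\left(4 \left(- 5 s\right) + E\right) - 442} = \frac{1}{\left(- 20 s + E\right) - 442} = \frac{1}{\left(E - 20 s\right) - 442} = \frac{1}{-442 + E - 20 s}$)
$\frac{558706}{h{\left(-360,-703 \right)}} = \frac{558706}{\frac{1}{-442 - 360 - -14060}} = \frac{558706}{\frac{1}{-442 - 360 + 14060}} = \frac{558706}{\frac{1}{13258}} = 558706 \frac{1}{\frac{1}{13258}} = 558706 \cdot 13258 = 7407324148$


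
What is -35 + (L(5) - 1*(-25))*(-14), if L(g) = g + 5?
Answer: -525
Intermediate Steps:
L(g) = 5 + g
-35 + (L(5) - 1*(-25))*(-14) = -35 + ((5 + 5) - 1*(-25))*(-14) = -35 + (10 + 25)*(-14) = -35 + 35*(-14) = -35 - 490 = -525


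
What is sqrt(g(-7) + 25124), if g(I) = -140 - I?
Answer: sqrt(24991) ≈ 158.09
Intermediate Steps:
sqrt(g(-7) + 25124) = sqrt((-140 - 1*(-7)) + 25124) = sqrt((-140 + 7) + 25124) = sqrt(-133 + 25124) = sqrt(24991)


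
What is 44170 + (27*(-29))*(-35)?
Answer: 71575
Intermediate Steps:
44170 + (27*(-29))*(-35) = 44170 - 783*(-35) = 44170 + 27405 = 71575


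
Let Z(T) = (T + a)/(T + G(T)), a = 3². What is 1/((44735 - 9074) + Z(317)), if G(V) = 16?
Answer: 333/11875439 ≈ 2.8041e-5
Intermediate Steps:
a = 9
Z(T) = (9 + T)/(16 + T) (Z(T) = (T + 9)/(T + 16) = (9 + T)/(16 + T))
1/((44735 - 9074) + Z(317)) = 1/((44735 - 9074) + (9 + 317)/(16 + 317)) = 1/(35661 + 326/333) = 1/(11875439/333) = 333/11875439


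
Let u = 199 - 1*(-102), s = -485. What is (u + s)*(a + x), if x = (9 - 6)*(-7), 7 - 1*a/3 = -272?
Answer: -150144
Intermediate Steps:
a = 837 (a = 21 - 3*(-272) = 21 + 816 = 837)
u = 301 (u = 199 + 102 = 301)
x = -21 (x = 3*(-7) = -21)
(u + s)*(a + x) = (301 - 485)*(837 - 21) = -184*816 = -150144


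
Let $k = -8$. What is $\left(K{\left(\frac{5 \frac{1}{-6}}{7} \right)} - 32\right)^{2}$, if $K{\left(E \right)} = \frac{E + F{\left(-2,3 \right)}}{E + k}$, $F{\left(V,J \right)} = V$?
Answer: $\frac{117137329}{116281} \approx 1007.4$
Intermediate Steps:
$K{\left(E \right)} = \frac{-2 + E}{-8 + E}$ ($K{\left(E \right)} = \frac{E - 2}{E - 8} = \frac{-2 + E}{-8 + E}$)
$\left(K{\left(\frac{5 \frac{1}{-6}}{7} \right)} - 32\right)^{2} = \left(\frac{-2 + \frac{5 \frac{1}{-6}}{7}}{-8 + \frac{5 \frac{1}{-6}}{7}} - 32\right)^{2} = \left(\frac{-2 + 5 \left(- \frac{1}{6}\right) \frac{1}{7}}{-8 + 5 \left(- \frac{1}{6}\right) \frac{1}{7}} - 32\right)^{2} = \left(\frac{-2 - \frac{5}{42}}{-8 - \frac{5}{42}} - 32\right)^{2} = \left(\frac{1}{- \frac{341}{42}} \left(- \frac{89}{42}\right) - 32\right)^{2} = \left(\left(- \frac{42}{341}\right) \left(- \frac{89}{42}\right) - 32\right)^{2} = \left(\frac{89}{341} - 32\right)^{2} = \left(- \frac{10823}{341}\right)^{2} = \frac{117137329}{116281}$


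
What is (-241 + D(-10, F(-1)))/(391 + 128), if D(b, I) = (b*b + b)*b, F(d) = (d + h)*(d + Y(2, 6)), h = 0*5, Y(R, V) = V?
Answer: -1141/519 ≈ -2.1985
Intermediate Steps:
h = 0
F(d) = d*(6 + d) (F(d) = (d + 0)*(d + 6) = d*(6 + d))
D(b, I) = b*(b + b²) (D(b, I) = (b² + b)*b = (b + b²)*b = b*(b + b²))
(-241 + D(-10, F(-1)))/(391 + 128) = (-241 + (-10)²*(1 - 10))/(391 + 128) = (-241 + 100*(-9))/519 = (-241 - 900)*(1/519) = -1141*1/519 = -1141/519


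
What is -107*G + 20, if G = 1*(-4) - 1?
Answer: 555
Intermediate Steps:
G = -5 (G = -4 - 1 = -5)
-107*G + 20 = -107*(-5) + 20 = 535 + 20 = 555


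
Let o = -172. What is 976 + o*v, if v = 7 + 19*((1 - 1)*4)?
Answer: -228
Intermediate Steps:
v = 7 (v = 7 + 19*(0*4) = 7 + 19*0 = 7 + 0 = 7)
976 + o*v = 976 - 172*7 = 976 - 1204 = -228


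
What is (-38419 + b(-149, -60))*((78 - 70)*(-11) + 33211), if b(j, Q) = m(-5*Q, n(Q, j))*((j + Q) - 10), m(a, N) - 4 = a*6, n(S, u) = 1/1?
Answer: -14358654885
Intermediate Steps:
n(S, u) = 1
m(a, N) = 4 + 6*a (m(a, N) = 4 + a*6 = 4 + 6*a)
b(j, Q) = (4 - 30*Q)*(-10 + Q + j) (b(j, Q) = (4 + 6*(-5*Q))*((j + Q) - 10) = (4 - 30*Q)*((Q + j) - 10) = (4 - 30*Q)*(-10 + Q + j))
(-38419 + b(-149, -60))*((78 - 70)*(-11) + 33211) = (-38419 + 2*(2 - 15*(-60))*(-10 - 60 - 149))*((78 - 70)*(-11) + 33211) = (-38419 + 2*(2 + 900)*(-219))*(8*(-11) + 33211) = (-38419 + 2*902*(-219))*(-88 + 33211) = (-38419 - 395076)*33123 = -433495*33123 = -14358654885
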